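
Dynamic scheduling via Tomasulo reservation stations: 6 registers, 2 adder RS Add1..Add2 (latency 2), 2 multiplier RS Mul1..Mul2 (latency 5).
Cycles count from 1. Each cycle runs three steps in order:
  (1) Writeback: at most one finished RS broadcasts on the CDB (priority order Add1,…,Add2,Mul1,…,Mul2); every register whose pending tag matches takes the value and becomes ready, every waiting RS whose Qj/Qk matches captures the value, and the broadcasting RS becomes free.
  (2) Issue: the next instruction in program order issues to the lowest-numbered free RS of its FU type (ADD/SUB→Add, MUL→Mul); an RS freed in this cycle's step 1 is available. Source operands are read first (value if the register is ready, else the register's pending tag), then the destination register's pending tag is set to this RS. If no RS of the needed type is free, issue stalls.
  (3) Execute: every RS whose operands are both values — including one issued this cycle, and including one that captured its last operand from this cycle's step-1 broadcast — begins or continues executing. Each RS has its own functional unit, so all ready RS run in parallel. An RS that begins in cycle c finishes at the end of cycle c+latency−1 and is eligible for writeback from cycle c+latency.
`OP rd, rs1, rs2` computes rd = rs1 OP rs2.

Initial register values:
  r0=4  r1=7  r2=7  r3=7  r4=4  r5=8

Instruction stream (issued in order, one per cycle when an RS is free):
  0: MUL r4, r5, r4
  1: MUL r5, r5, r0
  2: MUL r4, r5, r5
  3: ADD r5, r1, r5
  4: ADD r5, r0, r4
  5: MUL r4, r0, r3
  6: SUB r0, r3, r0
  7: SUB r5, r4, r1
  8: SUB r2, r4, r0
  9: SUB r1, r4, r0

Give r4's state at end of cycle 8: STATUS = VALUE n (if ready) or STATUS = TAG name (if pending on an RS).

STATUS = TAG Mul1

cycle 1: issue MUL r4<-Mul1 // r0:4,r1:7,r2:7,r3:7,r4:Mul1,r5:8
cycle 2: issue MUL r5<-Mul2 // r0:4,r1:7,r2:7,r3:7,r4:Mul1,r5:Mul2
cycle 3: stall // r0:4,r1:7,r2:7,r3:7,r4:Mul1,r5:Mul2
cycle 4: stall // r0:4,r1:7,r2:7,r3:7,r4:Mul1,r5:Mul2
cycle 5: stall // r0:4,r1:7,r2:7,r3:7,r4:Mul1,r5:Mul2
cycle 6: CDB Mul1=32; issue MUL r4<-Mul1 // r0:4,r1:7,r2:7,r3:7,r4:Mul1,r5:Mul2
cycle 7: CDB Mul2=32; issue ADD r5<-Add1 // r0:4,r1:7,r2:7,r3:7,r4:Mul1,r5:Add1
cycle 8: issue ADD r5<-Add2 // r0:4,r1:7,r2:7,r3:7,r4:Mul1,r5:Add2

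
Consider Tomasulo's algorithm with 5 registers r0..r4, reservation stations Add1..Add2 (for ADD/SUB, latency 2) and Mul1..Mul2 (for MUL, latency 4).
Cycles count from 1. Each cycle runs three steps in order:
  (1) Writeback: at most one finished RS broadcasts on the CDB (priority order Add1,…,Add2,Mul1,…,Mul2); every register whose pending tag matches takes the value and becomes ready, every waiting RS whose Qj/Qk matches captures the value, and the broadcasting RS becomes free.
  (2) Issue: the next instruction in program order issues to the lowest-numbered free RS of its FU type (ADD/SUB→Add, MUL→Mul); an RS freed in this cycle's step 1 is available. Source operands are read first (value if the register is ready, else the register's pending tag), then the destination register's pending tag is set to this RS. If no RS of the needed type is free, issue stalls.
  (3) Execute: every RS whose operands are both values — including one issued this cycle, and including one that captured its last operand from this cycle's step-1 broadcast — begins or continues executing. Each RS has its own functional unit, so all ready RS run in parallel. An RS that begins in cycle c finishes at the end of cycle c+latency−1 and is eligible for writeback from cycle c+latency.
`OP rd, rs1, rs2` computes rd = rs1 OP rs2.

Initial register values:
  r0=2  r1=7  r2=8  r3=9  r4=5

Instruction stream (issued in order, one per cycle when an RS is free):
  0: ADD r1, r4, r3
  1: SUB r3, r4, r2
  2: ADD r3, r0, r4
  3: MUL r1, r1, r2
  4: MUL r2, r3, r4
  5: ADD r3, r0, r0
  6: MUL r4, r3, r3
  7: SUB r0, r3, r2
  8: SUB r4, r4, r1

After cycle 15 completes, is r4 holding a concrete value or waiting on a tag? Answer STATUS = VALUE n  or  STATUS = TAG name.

STATUS = VALUE -96

c1: issue ADD r1<-Add1 | r0:2,r1:Add1,r2:8,r3:9,r4:5
c2: issue SUB r3<-Add2 | r0:2,r1:Add1,r2:8,r3:Add2,r4:5
c3: CDB Add1=14; issue ADD r3<-Add1 | r0:2,r1:14,r2:8,r3:Add1,r4:5
c4: CDB Add2=-3; issue MUL r1<-Mul1 | r0:2,r1:Mul1,r2:8,r3:Add1,r4:5
c5: CDB Add1=7; issue MUL r2<-Mul2 | r0:2,r1:Mul1,r2:Mul2,r3:7,r4:5
c6: issue ADD r3<-Add1 | r0:2,r1:Mul1,r2:Mul2,r3:Add1,r4:5
c7: stall | r0:2,r1:Mul1,r2:Mul2,r3:Add1,r4:5
c8: CDB Add1=4; stall | r0:2,r1:Mul1,r2:Mul2,r3:4,r4:5
c9: CDB Mul1=112; issue MUL r4<-Mul1 | r0:2,r1:112,r2:Mul2,r3:4,r4:Mul1
c10: CDB Mul2=35; issue SUB r0<-Add1 | r0:Add1,r1:112,r2:35,r3:4,r4:Mul1
c11: issue SUB r4<-Add2 | r0:Add1,r1:112,r2:35,r3:4,r4:Add2
c12: CDB Add1=-31 | r0:-31,r1:112,r2:35,r3:4,r4:Add2
c13: CDB Mul1=16 | r0:-31,r1:112,r2:35,r3:4,r4:Add2
c14: - | r0:-31,r1:112,r2:35,r3:4,r4:Add2
c15: CDB Add2=-96 | r0:-31,r1:112,r2:35,r3:4,r4:-96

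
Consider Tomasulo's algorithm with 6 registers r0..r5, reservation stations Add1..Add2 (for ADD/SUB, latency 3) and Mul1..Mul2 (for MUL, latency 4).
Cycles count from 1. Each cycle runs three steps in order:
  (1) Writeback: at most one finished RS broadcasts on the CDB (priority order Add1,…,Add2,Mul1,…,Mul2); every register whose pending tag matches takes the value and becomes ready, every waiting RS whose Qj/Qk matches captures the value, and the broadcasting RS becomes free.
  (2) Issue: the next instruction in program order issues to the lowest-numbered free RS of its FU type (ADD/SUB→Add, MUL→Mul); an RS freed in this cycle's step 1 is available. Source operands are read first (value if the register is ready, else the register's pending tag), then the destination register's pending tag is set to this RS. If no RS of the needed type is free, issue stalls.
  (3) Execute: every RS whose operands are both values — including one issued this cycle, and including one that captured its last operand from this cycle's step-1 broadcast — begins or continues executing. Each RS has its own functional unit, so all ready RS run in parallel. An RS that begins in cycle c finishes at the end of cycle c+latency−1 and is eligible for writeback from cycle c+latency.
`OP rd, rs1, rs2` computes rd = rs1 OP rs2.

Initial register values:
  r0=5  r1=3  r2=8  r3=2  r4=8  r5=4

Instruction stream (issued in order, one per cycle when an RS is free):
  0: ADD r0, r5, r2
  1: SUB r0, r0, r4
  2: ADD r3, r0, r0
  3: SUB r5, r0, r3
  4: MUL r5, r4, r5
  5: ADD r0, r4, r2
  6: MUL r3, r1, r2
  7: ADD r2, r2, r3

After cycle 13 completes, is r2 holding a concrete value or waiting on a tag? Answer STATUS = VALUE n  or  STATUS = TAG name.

STATUS = TAG Add1

  c1: issue ADD r0<-Add1  regs: r0:Add1,r1:3,r2:8,r3:2,r4:8,r5:4
  c2: issue SUB r0<-Add2  regs: r0:Add2,r1:3,r2:8,r3:2,r4:8,r5:4
  c3: stall  regs: r0:Add2,r1:3,r2:8,r3:2,r4:8,r5:4
  c4: CDB Add1=12; issue ADD r3<-Add1  regs: r0:Add2,r1:3,r2:8,r3:Add1,r4:8,r5:4
  c5: stall  regs: r0:Add2,r1:3,r2:8,r3:Add1,r4:8,r5:4
  c6: stall  regs: r0:Add2,r1:3,r2:8,r3:Add1,r4:8,r5:4
  c7: CDB Add2=4; issue SUB r5<-Add2  regs: r0:4,r1:3,r2:8,r3:Add1,r4:8,r5:Add2
  c8: issue MUL r5<-Mul1  regs: r0:4,r1:3,r2:8,r3:Add1,r4:8,r5:Mul1
  c9: stall  regs: r0:4,r1:3,r2:8,r3:Add1,r4:8,r5:Mul1
  c10: CDB Add1=8; issue ADD r0<-Add1  regs: r0:Add1,r1:3,r2:8,r3:8,r4:8,r5:Mul1
  c11: issue MUL r3<-Mul2  regs: r0:Add1,r1:3,r2:8,r3:Mul2,r4:8,r5:Mul1
  c12: stall  regs: r0:Add1,r1:3,r2:8,r3:Mul2,r4:8,r5:Mul1
  c13: CDB Add1=16; issue ADD r2<-Add1  regs: r0:16,r1:3,r2:Add1,r3:Mul2,r4:8,r5:Mul1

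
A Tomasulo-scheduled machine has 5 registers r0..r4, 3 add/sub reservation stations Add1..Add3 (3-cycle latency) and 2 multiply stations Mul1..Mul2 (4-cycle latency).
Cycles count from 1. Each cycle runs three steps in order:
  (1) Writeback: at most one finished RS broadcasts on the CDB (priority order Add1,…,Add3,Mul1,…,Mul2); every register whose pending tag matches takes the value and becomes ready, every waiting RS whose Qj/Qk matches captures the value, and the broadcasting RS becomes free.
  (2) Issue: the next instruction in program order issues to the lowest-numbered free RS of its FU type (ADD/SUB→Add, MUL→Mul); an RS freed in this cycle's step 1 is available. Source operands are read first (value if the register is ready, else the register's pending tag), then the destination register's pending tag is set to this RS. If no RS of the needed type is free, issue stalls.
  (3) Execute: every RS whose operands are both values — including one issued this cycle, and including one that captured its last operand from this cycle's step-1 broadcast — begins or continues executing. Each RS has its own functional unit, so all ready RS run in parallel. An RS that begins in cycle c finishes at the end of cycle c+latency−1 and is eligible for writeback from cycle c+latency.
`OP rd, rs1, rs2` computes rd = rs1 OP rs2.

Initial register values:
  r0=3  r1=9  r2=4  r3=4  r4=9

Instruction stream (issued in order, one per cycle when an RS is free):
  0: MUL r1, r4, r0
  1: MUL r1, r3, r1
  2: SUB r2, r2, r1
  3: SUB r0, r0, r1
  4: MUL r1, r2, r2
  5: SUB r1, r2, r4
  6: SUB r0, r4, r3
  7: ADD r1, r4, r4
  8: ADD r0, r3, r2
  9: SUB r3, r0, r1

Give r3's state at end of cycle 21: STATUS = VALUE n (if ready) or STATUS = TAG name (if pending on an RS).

STATUS = VALUE -118

c1: issue MUL r1<-Mul1 | r0:3,r1:Mul1,r2:4,r3:4,r4:9
c2: issue MUL r1<-Mul2 | r0:3,r1:Mul2,r2:4,r3:4,r4:9
c3: issue SUB r2<-Add1 | r0:3,r1:Mul2,r2:Add1,r3:4,r4:9
c4: issue SUB r0<-Add2 | r0:Add2,r1:Mul2,r2:Add1,r3:4,r4:9
c5: CDB Mul1=27; issue MUL r1<-Mul1 | r0:Add2,r1:Mul1,r2:Add1,r3:4,r4:9
c6: issue SUB r1<-Add3 | r0:Add2,r1:Add3,r2:Add1,r3:4,r4:9
c7: stall | r0:Add2,r1:Add3,r2:Add1,r3:4,r4:9
c8: stall | r0:Add2,r1:Add3,r2:Add1,r3:4,r4:9
c9: CDB Mul2=108; stall | r0:Add2,r1:Add3,r2:Add1,r3:4,r4:9
c10: stall | r0:Add2,r1:Add3,r2:Add1,r3:4,r4:9
c11: stall | r0:Add2,r1:Add3,r2:Add1,r3:4,r4:9
c12: CDB Add1=-104; issue SUB r0<-Add1 | r0:Add1,r1:Add3,r2:-104,r3:4,r4:9
c13: CDB Add2=-105; issue ADD r1<-Add2 | r0:Add1,r1:Add2,r2:-104,r3:4,r4:9
c14: stall | r0:Add1,r1:Add2,r2:-104,r3:4,r4:9
c15: CDB Add1=5; issue ADD r0<-Add1 | r0:Add1,r1:Add2,r2:-104,r3:4,r4:9
c16: CDB Add2=18; issue SUB r3<-Add2 | r0:Add1,r1:18,r2:-104,r3:Add2,r4:9
c17: CDB Add3=-113 | r0:Add1,r1:18,r2:-104,r3:Add2,r4:9
c18: CDB Add1=-100 | r0:-100,r1:18,r2:-104,r3:Add2,r4:9
c19: CDB Mul1=10816 | r0:-100,r1:18,r2:-104,r3:Add2,r4:9
c20: - | r0:-100,r1:18,r2:-104,r3:Add2,r4:9
c21: CDB Add2=-118 | r0:-100,r1:18,r2:-104,r3:-118,r4:9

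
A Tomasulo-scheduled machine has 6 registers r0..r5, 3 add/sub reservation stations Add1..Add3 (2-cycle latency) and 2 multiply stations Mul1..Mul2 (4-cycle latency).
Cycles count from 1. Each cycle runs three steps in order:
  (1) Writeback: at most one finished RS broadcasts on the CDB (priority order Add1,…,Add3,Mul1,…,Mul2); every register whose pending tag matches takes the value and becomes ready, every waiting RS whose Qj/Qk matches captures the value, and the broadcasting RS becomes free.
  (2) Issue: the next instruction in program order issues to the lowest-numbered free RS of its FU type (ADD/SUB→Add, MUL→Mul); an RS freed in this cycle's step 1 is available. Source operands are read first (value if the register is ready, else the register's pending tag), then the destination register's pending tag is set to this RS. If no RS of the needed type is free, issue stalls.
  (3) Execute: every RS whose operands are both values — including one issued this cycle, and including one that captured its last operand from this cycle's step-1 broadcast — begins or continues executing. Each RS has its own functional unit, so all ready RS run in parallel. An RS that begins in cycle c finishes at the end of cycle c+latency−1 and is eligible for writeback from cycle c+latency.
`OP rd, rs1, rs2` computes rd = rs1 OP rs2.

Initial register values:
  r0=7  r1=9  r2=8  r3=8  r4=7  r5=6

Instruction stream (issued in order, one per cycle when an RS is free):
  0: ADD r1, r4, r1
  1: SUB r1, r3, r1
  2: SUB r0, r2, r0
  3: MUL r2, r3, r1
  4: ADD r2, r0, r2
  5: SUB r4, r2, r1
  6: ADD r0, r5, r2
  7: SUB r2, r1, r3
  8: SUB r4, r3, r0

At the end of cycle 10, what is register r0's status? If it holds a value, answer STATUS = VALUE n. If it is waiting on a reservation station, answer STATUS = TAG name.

c1: issue ADD r1<-Add1 | r0:7,r1:Add1,r2:8,r3:8,r4:7,r5:6
c2: issue SUB r1<-Add2 | r0:7,r1:Add2,r2:8,r3:8,r4:7,r5:6
c3: CDB Add1=16; issue SUB r0<-Add1 | r0:Add1,r1:Add2,r2:8,r3:8,r4:7,r5:6
c4: issue MUL r2<-Mul1 | r0:Add1,r1:Add2,r2:Mul1,r3:8,r4:7,r5:6
c5: CDB Add1=1; issue ADD r2<-Add1 | r0:1,r1:Add2,r2:Add1,r3:8,r4:7,r5:6
c6: CDB Add2=-8; issue SUB r4<-Add2 | r0:1,r1:-8,r2:Add1,r3:8,r4:Add2,r5:6
c7: issue ADD r0<-Add3 | r0:Add3,r1:-8,r2:Add1,r3:8,r4:Add2,r5:6
c8: stall | r0:Add3,r1:-8,r2:Add1,r3:8,r4:Add2,r5:6
c9: stall | r0:Add3,r1:-8,r2:Add1,r3:8,r4:Add2,r5:6
c10: CDB Mul1=-64; stall | r0:Add3,r1:-8,r2:Add1,r3:8,r4:Add2,r5:6

STATUS = TAG Add3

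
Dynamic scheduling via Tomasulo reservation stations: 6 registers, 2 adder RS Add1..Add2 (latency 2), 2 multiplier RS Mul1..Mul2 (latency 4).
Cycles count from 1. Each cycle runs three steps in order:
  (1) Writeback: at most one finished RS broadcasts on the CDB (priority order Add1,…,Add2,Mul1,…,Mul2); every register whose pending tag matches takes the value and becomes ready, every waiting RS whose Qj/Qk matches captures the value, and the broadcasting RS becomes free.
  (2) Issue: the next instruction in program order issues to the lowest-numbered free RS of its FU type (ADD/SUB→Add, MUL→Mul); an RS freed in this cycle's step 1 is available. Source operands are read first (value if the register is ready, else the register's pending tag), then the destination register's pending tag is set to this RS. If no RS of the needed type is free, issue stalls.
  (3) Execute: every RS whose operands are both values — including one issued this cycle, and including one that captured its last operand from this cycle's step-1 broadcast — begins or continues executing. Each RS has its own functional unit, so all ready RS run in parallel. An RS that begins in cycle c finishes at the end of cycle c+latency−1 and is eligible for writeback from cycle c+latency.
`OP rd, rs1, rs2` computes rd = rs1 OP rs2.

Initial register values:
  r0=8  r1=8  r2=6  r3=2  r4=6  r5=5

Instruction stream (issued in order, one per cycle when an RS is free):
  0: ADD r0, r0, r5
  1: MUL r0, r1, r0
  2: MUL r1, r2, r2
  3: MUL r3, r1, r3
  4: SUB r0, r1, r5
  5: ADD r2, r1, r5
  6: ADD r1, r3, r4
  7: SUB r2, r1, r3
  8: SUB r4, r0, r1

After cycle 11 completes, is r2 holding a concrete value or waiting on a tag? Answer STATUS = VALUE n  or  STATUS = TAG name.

  c1: issue ADD r0<-Add1  regs: r0:Add1,r1:8,r2:6,r3:2,r4:6,r5:5
  c2: issue MUL r0<-Mul1  regs: r0:Mul1,r1:8,r2:6,r3:2,r4:6,r5:5
  c3: CDB Add1=13; issue MUL r1<-Mul2  regs: r0:Mul1,r1:Mul2,r2:6,r3:2,r4:6,r5:5
  c4: stall  regs: r0:Mul1,r1:Mul2,r2:6,r3:2,r4:6,r5:5
  c5: stall  regs: r0:Mul1,r1:Mul2,r2:6,r3:2,r4:6,r5:5
  c6: stall  regs: r0:Mul1,r1:Mul2,r2:6,r3:2,r4:6,r5:5
  c7: CDB Mul1=104; issue MUL r3<-Mul1  regs: r0:104,r1:Mul2,r2:6,r3:Mul1,r4:6,r5:5
  c8: CDB Mul2=36; issue SUB r0<-Add1  regs: r0:Add1,r1:36,r2:6,r3:Mul1,r4:6,r5:5
  c9: issue ADD r2<-Add2  regs: r0:Add1,r1:36,r2:Add2,r3:Mul1,r4:6,r5:5
  c10: CDB Add1=31; issue ADD r1<-Add1  regs: r0:31,r1:Add1,r2:Add2,r3:Mul1,r4:6,r5:5
  c11: CDB Add2=41; issue SUB r2<-Add2  regs: r0:31,r1:Add1,r2:Add2,r3:Mul1,r4:6,r5:5

STATUS = TAG Add2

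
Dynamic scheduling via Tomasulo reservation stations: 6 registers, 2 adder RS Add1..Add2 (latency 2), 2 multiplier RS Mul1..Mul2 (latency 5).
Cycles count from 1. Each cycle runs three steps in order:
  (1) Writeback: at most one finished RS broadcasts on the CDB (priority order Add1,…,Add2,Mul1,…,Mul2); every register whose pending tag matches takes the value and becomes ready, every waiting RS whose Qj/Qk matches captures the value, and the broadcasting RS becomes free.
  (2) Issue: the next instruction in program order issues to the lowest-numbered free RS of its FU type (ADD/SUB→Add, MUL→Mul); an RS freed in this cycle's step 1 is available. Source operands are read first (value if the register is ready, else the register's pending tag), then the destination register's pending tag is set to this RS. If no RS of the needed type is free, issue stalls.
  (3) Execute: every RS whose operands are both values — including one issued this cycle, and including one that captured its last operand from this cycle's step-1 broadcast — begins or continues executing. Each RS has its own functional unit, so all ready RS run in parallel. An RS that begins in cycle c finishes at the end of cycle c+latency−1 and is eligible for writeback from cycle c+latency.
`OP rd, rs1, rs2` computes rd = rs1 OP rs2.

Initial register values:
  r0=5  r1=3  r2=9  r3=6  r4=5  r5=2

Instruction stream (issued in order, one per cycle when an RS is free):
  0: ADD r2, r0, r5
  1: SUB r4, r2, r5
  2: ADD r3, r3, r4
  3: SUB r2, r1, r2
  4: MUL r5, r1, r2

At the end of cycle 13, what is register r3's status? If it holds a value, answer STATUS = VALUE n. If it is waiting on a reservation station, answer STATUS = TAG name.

STATUS = VALUE 11

c1: issue ADD r2<-Add1 | r0:5,r1:3,r2:Add1,r3:6,r4:5,r5:2
c2: issue SUB r4<-Add2 | r0:5,r1:3,r2:Add1,r3:6,r4:Add2,r5:2
c3: CDB Add1=7; issue ADD r3<-Add1 | r0:5,r1:3,r2:7,r3:Add1,r4:Add2,r5:2
c4: stall | r0:5,r1:3,r2:7,r3:Add1,r4:Add2,r5:2
c5: CDB Add2=5; issue SUB r2<-Add2 | r0:5,r1:3,r2:Add2,r3:Add1,r4:5,r5:2
c6: issue MUL r5<-Mul1 | r0:5,r1:3,r2:Add2,r3:Add1,r4:5,r5:Mul1
c7: CDB Add1=11 | r0:5,r1:3,r2:Add2,r3:11,r4:5,r5:Mul1
c8: CDB Add2=-4 | r0:5,r1:3,r2:-4,r3:11,r4:5,r5:Mul1
c9: - | r0:5,r1:3,r2:-4,r3:11,r4:5,r5:Mul1
c10: - | r0:5,r1:3,r2:-4,r3:11,r4:5,r5:Mul1
c11: - | r0:5,r1:3,r2:-4,r3:11,r4:5,r5:Mul1
c12: - | r0:5,r1:3,r2:-4,r3:11,r4:5,r5:Mul1
c13: CDB Mul1=-12 | r0:5,r1:3,r2:-4,r3:11,r4:5,r5:-12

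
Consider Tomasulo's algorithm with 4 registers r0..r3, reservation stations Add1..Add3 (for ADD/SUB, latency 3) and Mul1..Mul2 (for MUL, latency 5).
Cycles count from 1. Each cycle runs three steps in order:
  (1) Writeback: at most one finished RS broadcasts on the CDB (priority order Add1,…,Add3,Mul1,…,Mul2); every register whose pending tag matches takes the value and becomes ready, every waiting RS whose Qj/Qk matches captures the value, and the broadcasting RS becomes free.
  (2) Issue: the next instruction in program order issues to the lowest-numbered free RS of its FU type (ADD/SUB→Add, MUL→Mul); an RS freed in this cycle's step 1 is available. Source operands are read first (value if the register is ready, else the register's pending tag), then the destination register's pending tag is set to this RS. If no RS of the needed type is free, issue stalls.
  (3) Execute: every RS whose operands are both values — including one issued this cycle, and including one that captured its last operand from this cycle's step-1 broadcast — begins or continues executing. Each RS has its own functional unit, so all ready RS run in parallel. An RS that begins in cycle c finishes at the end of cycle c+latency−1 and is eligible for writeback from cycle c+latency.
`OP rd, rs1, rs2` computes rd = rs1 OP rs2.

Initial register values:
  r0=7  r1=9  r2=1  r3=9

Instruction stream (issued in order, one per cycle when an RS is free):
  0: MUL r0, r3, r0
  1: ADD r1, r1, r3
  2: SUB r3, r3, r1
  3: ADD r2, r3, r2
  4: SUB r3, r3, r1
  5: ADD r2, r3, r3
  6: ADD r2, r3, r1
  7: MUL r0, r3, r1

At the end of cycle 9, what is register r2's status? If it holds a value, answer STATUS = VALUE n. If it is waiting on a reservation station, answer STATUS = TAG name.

STATUS = TAG Add2

cycle 1: issue MUL r0<-Mul1 // r0:Mul1,r1:9,r2:1,r3:9
cycle 2: issue ADD r1<-Add1 // r0:Mul1,r1:Add1,r2:1,r3:9
cycle 3: issue SUB r3<-Add2 // r0:Mul1,r1:Add1,r2:1,r3:Add2
cycle 4: issue ADD r2<-Add3 // r0:Mul1,r1:Add1,r2:Add3,r3:Add2
cycle 5: CDB Add1=18; issue SUB r3<-Add1 // r0:Mul1,r1:18,r2:Add3,r3:Add1
cycle 6: CDB Mul1=63; stall // r0:63,r1:18,r2:Add3,r3:Add1
cycle 7: stall // r0:63,r1:18,r2:Add3,r3:Add1
cycle 8: CDB Add2=-9; issue ADD r2<-Add2 // r0:63,r1:18,r2:Add2,r3:Add1
cycle 9: stall // r0:63,r1:18,r2:Add2,r3:Add1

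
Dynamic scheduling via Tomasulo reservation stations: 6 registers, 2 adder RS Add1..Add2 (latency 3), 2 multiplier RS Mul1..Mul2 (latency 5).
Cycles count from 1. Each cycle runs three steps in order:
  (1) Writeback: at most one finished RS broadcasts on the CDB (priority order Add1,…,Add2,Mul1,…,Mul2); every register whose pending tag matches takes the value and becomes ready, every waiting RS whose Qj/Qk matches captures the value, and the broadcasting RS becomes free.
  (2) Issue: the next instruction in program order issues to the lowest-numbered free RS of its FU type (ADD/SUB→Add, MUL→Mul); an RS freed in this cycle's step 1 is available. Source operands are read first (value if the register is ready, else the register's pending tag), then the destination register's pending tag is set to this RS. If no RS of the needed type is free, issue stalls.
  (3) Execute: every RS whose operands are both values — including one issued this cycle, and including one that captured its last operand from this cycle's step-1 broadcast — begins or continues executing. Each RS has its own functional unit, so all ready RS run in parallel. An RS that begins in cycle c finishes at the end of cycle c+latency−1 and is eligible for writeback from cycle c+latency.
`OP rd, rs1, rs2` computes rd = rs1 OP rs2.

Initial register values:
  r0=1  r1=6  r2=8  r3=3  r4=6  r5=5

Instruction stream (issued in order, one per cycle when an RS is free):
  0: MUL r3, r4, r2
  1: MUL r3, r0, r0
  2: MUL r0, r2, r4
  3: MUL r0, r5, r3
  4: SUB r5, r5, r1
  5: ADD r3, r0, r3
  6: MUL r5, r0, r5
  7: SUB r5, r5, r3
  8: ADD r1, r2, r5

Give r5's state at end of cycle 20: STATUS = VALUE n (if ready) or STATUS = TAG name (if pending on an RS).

STATUS = TAG Add1

  c1: issue MUL r3<-Mul1  regs: r0:1,r1:6,r2:8,r3:Mul1,r4:6,r5:5
  c2: issue MUL r3<-Mul2  regs: r0:1,r1:6,r2:8,r3:Mul2,r4:6,r5:5
  c3: stall  regs: r0:1,r1:6,r2:8,r3:Mul2,r4:6,r5:5
  c4: stall  regs: r0:1,r1:6,r2:8,r3:Mul2,r4:6,r5:5
  c5: stall  regs: r0:1,r1:6,r2:8,r3:Mul2,r4:6,r5:5
  c6: CDB Mul1=48; issue MUL r0<-Mul1  regs: r0:Mul1,r1:6,r2:8,r3:Mul2,r4:6,r5:5
  c7: CDB Mul2=1; issue MUL r0<-Mul2  regs: r0:Mul2,r1:6,r2:8,r3:1,r4:6,r5:5
  c8: issue SUB r5<-Add1  regs: r0:Mul2,r1:6,r2:8,r3:1,r4:6,r5:Add1
  c9: issue ADD r3<-Add2  regs: r0:Mul2,r1:6,r2:8,r3:Add2,r4:6,r5:Add1
  c10: stall  regs: r0:Mul2,r1:6,r2:8,r3:Add2,r4:6,r5:Add1
  c11: CDB Add1=-1; stall  regs: r0:Mul2,r1:6,r2:8,r3:Add2,r4:6,r5:-1
  c12: CDB Mul1=48; issue MUL r5<-Mul1  regs: r0:Mul2,r1:6,r2:8,r3:Add2,r4:6,r5:Mul1
  c13: CDB Mul2=5; issue SUB r5<-Add1  regs: r0:5,r1:6,r2:8,r3:Add2,r4:6,r5:Add1
  c14: stall  regs: r0:5,r1:6,r2:8,r3:Add2,r4:6,r5:Add1
  c15: stall  regs: r0:5,r1:6,r2:8,r3:Add2,r4:6,r5:Add1
  c16: CDB Add2=6; issue ADD r1<-Add2  regs: r0:5,r1:Add2,r2:8,r3:6,r4:6,r5:Add1
  c17: -  regs: r0:5,r1:Add2,r2:8,r3:6,r4:6,r5:Add1
  c18: CDB Mul1=-5  regs: r0:5,r1:Add2,r2:8,r3:6,r4:6,r5:Add1
  c19: -  regs: r0:5,r1:Add2,r2:8,r3:6,r4:6,r5:Add1
  c20: -  regs: r0:5,r1:Add2,r2:8,r3:6,r4:6,r5:Add1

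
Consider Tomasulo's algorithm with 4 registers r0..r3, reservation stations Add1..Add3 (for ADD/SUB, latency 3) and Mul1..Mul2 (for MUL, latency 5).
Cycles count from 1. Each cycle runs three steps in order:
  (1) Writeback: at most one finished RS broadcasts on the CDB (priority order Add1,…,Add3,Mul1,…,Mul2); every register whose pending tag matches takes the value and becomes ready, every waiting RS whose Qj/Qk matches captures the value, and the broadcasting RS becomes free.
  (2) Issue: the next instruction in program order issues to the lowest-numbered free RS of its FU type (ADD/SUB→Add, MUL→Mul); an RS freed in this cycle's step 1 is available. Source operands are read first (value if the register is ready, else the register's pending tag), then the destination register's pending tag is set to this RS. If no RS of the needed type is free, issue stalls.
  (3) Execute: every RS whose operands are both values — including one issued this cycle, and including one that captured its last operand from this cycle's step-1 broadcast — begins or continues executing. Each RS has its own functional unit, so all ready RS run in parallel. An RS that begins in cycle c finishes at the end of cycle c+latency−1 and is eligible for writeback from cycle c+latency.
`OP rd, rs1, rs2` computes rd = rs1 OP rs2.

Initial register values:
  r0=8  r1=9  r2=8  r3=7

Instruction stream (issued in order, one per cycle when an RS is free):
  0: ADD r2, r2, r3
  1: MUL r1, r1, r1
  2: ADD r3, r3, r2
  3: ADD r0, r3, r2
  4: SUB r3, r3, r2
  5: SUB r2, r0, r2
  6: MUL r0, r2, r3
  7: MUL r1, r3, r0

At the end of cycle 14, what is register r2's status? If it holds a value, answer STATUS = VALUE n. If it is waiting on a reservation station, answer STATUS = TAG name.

c1: issue ADD r2<-Add1 | r0:8,r1:9,r2:Add1,r3:7
c2: issue MUL r1<-Mul1 | r0:8,r1:Mul1,r2:Add1,r3:7
c3: issue ADD r3<-Add2 | r0:8,r1:Mul1,r2:Add1,r3:Add2
c4: CDB Add1=15; issue ADD r0<-Add1 | r0:Add1,r1:Mul1,r2:15,r3:Add2
c5: issue SUB r3<-Add3 | r0:Add1,r1:Mul1,r2:15,r3:Add3
c6: stall | r0:Add1,r1:Mul1,r2:15,r3:Add3
c7: CDB Add2=22; issue SUB r2<-Add2 | r0:Add1,r1:Mul1,r2:Add2,r3:Add3
c8: CDB Mul1=81; issue MUL r0<-Mul1 | r0:Mul1,r1:81,r2:Add2,r3:Add3
c9: issue MUL r1<-Mul2 | r0:Mul1,r1:Mul2,r2:Add2,r3:Add3
c10: CDB Add1=37 | r0:Mul1,r1:Mul2,r2:Add2,r3:Add3
c11: CDB Add3=7 | r0:Mul1,r1:Mul2,r2:Add2,r3:7
c12: - | r0:Mul1,r1:Mul2,r2:Add2,r3:7
c13: CDB Add2=22 | r0:Mul1,r1:Mul2,r2:22,r3:7
c14: - | r0:Mul1,r1:Mul2,r2:22,r3:7

STATUS = VALUE 22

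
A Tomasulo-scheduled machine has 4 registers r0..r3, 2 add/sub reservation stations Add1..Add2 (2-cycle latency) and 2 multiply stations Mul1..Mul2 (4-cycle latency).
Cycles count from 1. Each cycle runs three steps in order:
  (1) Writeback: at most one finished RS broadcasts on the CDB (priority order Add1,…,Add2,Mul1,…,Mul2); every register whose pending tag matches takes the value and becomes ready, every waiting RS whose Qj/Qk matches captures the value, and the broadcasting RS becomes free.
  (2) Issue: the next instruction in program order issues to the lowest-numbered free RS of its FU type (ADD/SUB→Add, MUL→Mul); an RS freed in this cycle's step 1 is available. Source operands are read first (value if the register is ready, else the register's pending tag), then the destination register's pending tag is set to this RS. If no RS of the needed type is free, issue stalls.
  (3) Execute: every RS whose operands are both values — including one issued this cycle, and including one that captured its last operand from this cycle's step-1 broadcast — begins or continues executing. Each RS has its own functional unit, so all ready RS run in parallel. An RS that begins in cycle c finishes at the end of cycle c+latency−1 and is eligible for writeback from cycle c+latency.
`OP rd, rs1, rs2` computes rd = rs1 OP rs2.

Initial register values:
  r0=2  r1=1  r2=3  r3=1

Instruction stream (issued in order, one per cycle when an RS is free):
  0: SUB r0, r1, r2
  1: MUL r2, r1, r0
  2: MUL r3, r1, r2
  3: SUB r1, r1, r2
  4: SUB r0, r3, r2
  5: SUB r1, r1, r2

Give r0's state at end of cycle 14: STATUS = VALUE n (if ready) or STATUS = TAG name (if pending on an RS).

  c1: issue SUB r0<-Add1  regs: r0:Add1,r1:1,r2:3,r3:1
  c2: issue MUL r2<-Mul1  regs: r0:Add1,r1:1,r2:Mul1,r3:1
  c3: CDB Add1=-2; issue MUL r3<-Mul2  regs: r0:-2,r1:1,r2:Mul1,r3:Mul2
  c4: issue SUB r1<-Add1  regs: r0:-2,r1:Add1,r2:Mul1,r3:Mul2
  c5: issue SUB r0<-Add2  regs: r0:Add2,r1:Add1,r2:Mul1,r3:Mul2
  c6: stall  regs: r0:Add2,r1:Add1,r2:Mul1,r3:Mul2
  c7: CDB Mul1=-2; stall  regs: r0:Add2,r1:Add1,r2:-2,r3:Mul2
  c8: stall  regs: r0:Add2,r1:Add1,r2:-2,r3:Mul2
  c9: CDB Add1=3; issue SUB r1<-Add1  regs: r0:Add2,r1:Add1,r2:-2,r3:Mul2
  c10: -  regs: r0:Add2,r1:Add1,r2:-2,r3:Mul2
  c11: CDB Add1=5  regs: r0:Add2,r1:5,r2:-2,r3:Mul2
  c12: CDB Mul2=-2  regs: r0:Add2,r1:5,r2:-2,r3:-2
  c13: -  regs: r0:Add2,r1:5,r2:-2,r3:-2
  c14: CDB Add2=0  regs: r0:0,r1:5,r2:-2,r3:-2

STATUS = VALUE 0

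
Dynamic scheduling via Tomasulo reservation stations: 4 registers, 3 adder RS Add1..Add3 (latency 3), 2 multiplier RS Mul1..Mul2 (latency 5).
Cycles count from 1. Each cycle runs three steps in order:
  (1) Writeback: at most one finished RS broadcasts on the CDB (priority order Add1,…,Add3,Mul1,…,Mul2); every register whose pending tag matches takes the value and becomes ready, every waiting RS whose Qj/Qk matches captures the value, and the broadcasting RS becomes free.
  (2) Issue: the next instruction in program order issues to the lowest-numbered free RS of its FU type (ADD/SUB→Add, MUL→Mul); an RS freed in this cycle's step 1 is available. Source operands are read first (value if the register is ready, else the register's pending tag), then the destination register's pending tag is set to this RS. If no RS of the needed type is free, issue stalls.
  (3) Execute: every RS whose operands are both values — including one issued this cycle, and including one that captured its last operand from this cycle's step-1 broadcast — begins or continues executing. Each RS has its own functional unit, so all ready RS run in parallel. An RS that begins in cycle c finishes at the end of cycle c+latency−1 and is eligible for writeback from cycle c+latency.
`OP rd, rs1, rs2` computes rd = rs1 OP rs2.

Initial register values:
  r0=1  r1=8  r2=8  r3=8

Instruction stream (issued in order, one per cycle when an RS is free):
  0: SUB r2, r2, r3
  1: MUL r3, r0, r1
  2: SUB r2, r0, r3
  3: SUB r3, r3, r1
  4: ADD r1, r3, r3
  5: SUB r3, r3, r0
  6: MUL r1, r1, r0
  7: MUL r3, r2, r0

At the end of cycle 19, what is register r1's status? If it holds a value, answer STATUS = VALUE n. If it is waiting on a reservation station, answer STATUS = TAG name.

STATUS = VALUE 0

c1: issue SUB r2<-Add1 | r0:1,r1:8,r2:Add1,r3:8
c2: issue MUL r3<-Mul1 | r0:1,r1:8,r2:Add1,r3:Mul1
c3: issue SUB r2<-Add2 | r0:1,r1:8,r2:Add2,r3:Mul1
c4: CDB Add1=0; issue SUB r3<-Add1 | r0:1,r1:8,r2:Add2,r3:Add1
c5: issue ADD r1<-Add3 | r0:1,r1:Add3,r2:Add2,r3:Add1
c6: stall | r0:1,r1:Add3,r2:Add2,r3:Add1
c7: CDB Mul1=8; stall | r0:1,r1:Add3,r2:Add2,r3:Add1
c8: stall | r0:1,r1:Add3,r2:Add2,r3:Add1
c9: stall | r0:1,r1:Add3,r2:Add2,r3:Add1
c10: CDB Add1=0; issue SUB r3<-Add1 | r0:1,r1:Add3,r2:Add2,r3:Add1
c11: CDB Add2=-7; issue MUL r1<-Mul1 | r0:1,r1:Mul1,r2:-7,r3:Add1
c12: issue MUL r3<-Mul2 | r0:1,r1:Mul1,r2:-7,r3:Mul2
c13: CDB Add1=-1 | r0:1,r1:Mul1,r2:-7,r3:Mul2
c14: CDB Add3=0 | r0:1,r1:Mul1,r2:-7,r3:Mul2
c15: - | r0:1,r1:Mul1,r2:-7,r3:Mul2
c16: - | r0:1,r1:Mul1,r2:-7,r3:Mul2
c17: CDB Mul2=-7 | r0:1,r1:Mul1,r2:-7,r3:-7
c18: - | r0:1,r1:Mul1,r2:-7,r3:-7
c19: CDB Mul1=0 | r0:1,r1:0,r2:-7,r3:-7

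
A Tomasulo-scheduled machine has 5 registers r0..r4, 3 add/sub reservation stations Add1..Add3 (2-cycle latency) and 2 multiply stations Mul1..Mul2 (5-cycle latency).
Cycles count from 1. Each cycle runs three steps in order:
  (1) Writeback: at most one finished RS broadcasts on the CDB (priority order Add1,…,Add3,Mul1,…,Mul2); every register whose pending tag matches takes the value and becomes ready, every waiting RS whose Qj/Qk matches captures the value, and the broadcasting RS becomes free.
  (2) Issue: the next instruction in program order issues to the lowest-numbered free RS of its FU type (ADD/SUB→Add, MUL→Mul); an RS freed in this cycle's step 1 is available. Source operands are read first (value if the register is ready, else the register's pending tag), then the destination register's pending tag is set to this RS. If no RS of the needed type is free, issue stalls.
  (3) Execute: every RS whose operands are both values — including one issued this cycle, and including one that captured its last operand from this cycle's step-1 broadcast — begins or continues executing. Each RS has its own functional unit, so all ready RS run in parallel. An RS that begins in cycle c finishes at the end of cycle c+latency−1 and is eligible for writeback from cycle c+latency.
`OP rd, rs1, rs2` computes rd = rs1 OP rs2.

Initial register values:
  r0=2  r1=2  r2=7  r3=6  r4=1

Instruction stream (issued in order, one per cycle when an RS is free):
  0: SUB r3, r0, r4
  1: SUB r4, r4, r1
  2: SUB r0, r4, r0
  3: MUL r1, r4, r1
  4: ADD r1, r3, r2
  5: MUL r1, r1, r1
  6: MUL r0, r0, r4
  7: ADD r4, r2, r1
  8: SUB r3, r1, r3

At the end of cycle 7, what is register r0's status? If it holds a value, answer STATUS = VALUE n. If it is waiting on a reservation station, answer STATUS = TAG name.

STATUS = VALUE -3

cycle 1: issue SUB r3<-Add1 // r0:2,r1:2,r2:7,r3:Add1,r4:1
cycle 2: issue SUB r4<-Add2 // r0:2,r1:2,r2:7,r3:Add1,r4:Add2
cycle 3: CDB Add1=1; issue SUB r0<-Add1 // r0:Add1,r1:2,r2:7,r3:1,r4:Add2
cycle 4: CDB Add2=-1; issue MUL r1<-Mul1 // r0:Add1,r1:Mul1,r2:7,r3:1,r4:-1
cycle 5: issue ADD r1<-Add2 // r0:Add1,r1:Add2,r2:7,r3:1,r4:-1
cycle 6: CDB Add1=-3; issue MUL r1<-Mul2 // r0:-3,r1:Mul2,r2:7,r3:1,r4:-1
cycle 7: CDB Add2=8; stall // r0:-3,r1:Mul2,r2:7,r3:1,r4:-1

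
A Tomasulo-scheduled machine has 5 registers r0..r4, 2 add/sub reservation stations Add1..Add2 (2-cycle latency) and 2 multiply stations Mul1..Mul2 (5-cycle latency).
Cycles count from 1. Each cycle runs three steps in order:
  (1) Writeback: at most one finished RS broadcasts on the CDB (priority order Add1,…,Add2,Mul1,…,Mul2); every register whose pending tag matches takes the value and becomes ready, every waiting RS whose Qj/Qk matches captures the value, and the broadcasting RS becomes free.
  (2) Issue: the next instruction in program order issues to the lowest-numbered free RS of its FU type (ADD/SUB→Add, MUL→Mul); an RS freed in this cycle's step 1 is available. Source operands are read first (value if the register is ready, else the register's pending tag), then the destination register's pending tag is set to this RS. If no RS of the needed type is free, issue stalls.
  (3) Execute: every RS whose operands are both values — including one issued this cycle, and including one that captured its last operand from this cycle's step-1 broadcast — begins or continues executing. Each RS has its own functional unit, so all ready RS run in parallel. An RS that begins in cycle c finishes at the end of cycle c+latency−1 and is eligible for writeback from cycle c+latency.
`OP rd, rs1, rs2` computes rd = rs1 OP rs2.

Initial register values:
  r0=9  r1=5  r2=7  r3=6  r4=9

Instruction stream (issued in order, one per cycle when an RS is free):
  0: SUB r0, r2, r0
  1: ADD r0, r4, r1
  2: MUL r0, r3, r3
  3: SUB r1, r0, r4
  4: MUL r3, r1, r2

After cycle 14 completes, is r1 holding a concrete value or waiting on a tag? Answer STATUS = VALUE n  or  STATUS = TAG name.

STATUS = VALUE 27

c1: issue SUB r0<-Add1 | r0:Add1,r1:5,r2:7,r3:6,r4:9
c2: issue ADD r0<-Add2 | r0:Add2,r1:5,r2:7,r3:6,r4:9
c3: CDB Add1=-2; issue MUL r0<-Mul1 | r0:Mul1,r1:5,r2:7,r3:6,r4:9
c4: CDB Add2=14; issue SUB r1<-Add1 | r0:Mul1,r1:Add1,r2:7,r3:6,r4:9
c5: issue MUL r3<-Mul2 | r0:Mul1,r1:Add1,r2:7,r3:Mul2,r4:9
c6: - | r0:Mul1,r1:Add1,r2:7,r3:Mul2,r4:9
c7: - | r0:Mul1,r1:Add1,r2:7,r3:Mul2,r4:9
c8: CDB Mul1=36 | r0:36,r1:Add1,r2:7,r3:Mul2,r4:9
c9: - | r0:36,r1:Add1,r2:7,r3:Mul2,r4:9
c10: CDB Add1=27 | r0:36,r1:27,r2:7,r3:Mul2,r4:9
c11: - | r0:36,r1:27,r2:7,r3:Mul2,r4:9
c12: - | r0:36,r1:27,r2:7,r3:Mul2,r4:9
c13: - | r0:36,r1:27,r2:7,r3:Mul2,r4:9
c14: - | r0:36,r1:27,r2:7,r3:Mul2,r4:9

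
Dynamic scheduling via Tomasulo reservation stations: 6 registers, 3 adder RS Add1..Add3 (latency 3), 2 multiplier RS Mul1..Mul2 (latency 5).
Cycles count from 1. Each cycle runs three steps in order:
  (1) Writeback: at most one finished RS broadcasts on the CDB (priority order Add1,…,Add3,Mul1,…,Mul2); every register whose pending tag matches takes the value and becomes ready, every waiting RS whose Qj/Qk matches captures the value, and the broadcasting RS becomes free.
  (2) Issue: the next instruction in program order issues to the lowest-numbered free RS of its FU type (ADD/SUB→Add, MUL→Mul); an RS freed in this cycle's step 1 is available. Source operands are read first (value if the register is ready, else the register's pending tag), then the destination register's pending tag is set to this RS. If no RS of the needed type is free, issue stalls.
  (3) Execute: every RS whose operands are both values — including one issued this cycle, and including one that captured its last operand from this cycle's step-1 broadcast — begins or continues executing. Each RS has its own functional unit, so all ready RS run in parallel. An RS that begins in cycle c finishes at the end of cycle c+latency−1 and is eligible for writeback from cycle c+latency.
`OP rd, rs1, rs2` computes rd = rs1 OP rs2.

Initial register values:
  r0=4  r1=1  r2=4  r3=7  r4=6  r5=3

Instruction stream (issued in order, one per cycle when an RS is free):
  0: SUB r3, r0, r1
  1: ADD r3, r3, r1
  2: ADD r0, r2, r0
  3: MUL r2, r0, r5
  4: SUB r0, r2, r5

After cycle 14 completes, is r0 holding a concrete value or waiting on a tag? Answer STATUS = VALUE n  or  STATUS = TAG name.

  c1: issue SUB r3<-Add1  regs: r0:4,r1:1,r2:4,r3:Add1,r4:6,r5:3
  c2: issue ADD r3<-Add2  regs: r0:4,r1:1,r2:4,r3:Add2,r4:6,r5:3
  c3: issue ADD r0<-Add3  regs: r0:Add3,r1:1,r2:4,r3:Add2,r4:6,r5:3
  c4: CDB Add1=3; issue MUL r2<-Mul1  regs: r0:Add3,r1:1,r2:Mul1,r3:Add2,r4:6,r5:3
  c5: issue SUB r0<-Add1  regs: r0:Add1,r1:1,r2:Mul1,r3:Add2,r4:6,r5:3
  c6: CDB Add3=8  regs: r0:Add1,r1:1,r2:Mul1,r3:Add2,r4:6,r5:3
  c7: CDB Add2=4  regs: r0:Add1,r1:1,r2:Mul1,r3:4,r4:6,r5:3
  c8: -  regs: r0:Add1,r1:1,r2:Mul1,r3:4,r4:6,r5:3
  c9: -  regs: r0:Add1,r1:1,r2:Mul1,r3:4,r4:6,r5:3
  c10: -  regs: r0:Add1,r1:1,r2:Mul1,r3:4,r4:6,r5:3
  c11: CDB Mul1=24  regs: r0:Add1,r1:1,r2:24,r3:4,r4:6,r5:3
  c12: -  regs: r0:Add1,r1:1,r2:24,r3:4,r4:6,r5:3
  c13: -  regs: r0:Add1,r1:1,r2:24,r3:4,r4:6,r5:3
  c14: CDB Add1=21  regs: r0:21,r1:1,r2:24,r3:4,r4:6,r5:3

STATUS = VALUE 21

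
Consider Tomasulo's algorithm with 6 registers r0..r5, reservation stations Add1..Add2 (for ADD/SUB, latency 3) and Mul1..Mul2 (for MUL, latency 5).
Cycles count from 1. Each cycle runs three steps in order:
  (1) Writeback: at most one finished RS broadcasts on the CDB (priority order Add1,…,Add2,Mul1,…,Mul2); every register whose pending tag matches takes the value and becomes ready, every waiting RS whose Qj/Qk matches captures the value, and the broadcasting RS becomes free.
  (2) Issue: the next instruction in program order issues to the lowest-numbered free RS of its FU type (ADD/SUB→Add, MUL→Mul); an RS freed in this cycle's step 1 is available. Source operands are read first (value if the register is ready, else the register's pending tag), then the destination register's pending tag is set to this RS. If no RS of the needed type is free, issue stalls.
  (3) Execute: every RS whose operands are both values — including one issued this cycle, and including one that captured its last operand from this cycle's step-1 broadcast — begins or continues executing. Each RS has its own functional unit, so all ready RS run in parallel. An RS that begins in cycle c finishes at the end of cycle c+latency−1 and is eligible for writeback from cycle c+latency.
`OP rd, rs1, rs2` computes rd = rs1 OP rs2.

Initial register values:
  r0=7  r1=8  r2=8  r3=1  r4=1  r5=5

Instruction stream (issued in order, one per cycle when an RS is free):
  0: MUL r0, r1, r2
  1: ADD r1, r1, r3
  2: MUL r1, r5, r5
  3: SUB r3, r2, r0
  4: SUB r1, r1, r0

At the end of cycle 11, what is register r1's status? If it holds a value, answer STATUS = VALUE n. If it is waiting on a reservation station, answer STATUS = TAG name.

STATUS = VALUE -39

cycle 1: issue MUL r0<-Mul1 // r0:Mul1,r1:8,r2:8,r3:1,r4:1,r5:5
cycle 2: issue ADD r1<-Add1 // r0:Mul1,r1:Add1,r2:8,r3:1,r4:1,r5:5
cycle 3: issue MUL r1<-Mul2 // r0:Mul1,r1:Mul2,r2:8,r3:1,r4:1,r5:5
cycle 4: issue SUB r3<-Add2 // r0:Mul1,r1:Mul2,r2:8,r3:Add2,r4:1,r5:5
cycle 5: CDB Add1=9; issue SUB r1<-Add1 // r0:Mul1,r1:Add1,r2:8,r3:Add2,r4:1,r5:5
cycle 6: CDB Mul1=64 // r0:64,r1:Add1,r2:8,r3:Add2,r4:1,r5:5
cycle 7: - // r0:64,r1:Add1,r2:8,r3:Add2,r4:1,r5:5
cycle 8: CDB Mul2=25 // r0:64,r1:Add1,r2:8,r3:Add2,r4:1,r5:5
cycle 9: CDB Add2=-56 // r0:64,r1:Add1,r2:8,r3:-56,r4:1,r5:5
cycle 10: - // r0:64,r1:Add1,r2:8,r3:-56,r4:1,r5:5
cycle 11: CDB Add1=-39 // r0:64,r1:-39,r2:8,r3:-56,r4:1,r5:5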